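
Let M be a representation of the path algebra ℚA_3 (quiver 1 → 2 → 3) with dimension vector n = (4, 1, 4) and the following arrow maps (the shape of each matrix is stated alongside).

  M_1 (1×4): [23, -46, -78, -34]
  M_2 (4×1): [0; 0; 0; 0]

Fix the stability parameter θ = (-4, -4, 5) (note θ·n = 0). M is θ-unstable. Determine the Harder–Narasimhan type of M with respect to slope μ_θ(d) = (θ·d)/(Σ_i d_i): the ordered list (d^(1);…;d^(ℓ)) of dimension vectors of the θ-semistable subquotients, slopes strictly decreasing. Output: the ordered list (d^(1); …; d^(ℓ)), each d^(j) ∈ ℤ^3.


Interval decomposition of M: I[1,1]^3, I[1,2], I[3,3]^4.
HN type (ℓ=2): μ^(1)=5; μ^(2)=-4

((0, 0, 4); (4, 1, 0))


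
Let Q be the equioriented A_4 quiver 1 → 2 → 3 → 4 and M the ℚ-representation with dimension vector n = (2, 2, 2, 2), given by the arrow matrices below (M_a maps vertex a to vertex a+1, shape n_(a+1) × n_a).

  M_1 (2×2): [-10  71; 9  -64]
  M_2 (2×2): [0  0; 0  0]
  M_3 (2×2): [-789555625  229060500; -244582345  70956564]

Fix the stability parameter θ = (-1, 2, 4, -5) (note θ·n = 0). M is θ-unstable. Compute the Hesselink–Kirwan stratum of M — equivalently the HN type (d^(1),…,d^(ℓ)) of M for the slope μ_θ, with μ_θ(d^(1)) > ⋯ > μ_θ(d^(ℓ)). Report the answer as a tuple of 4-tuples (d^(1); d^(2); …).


Via rank(M_{q-1}∘⋯∘M_p): M ≅ I[1,2]^2, I[3,3], I[3,4], I[4,4].
μ_θ-semistable layers: μ^(1)=4; μ^(2)=2; μ^(3)=-1/2; μ^(4)=-1; μ^(5)=-5

((0, 0, 1, 0); (0, 2, 0, 0); (0, 0, 1, 1); (2, 0, 0, 0); (0, 0, 0, 1))


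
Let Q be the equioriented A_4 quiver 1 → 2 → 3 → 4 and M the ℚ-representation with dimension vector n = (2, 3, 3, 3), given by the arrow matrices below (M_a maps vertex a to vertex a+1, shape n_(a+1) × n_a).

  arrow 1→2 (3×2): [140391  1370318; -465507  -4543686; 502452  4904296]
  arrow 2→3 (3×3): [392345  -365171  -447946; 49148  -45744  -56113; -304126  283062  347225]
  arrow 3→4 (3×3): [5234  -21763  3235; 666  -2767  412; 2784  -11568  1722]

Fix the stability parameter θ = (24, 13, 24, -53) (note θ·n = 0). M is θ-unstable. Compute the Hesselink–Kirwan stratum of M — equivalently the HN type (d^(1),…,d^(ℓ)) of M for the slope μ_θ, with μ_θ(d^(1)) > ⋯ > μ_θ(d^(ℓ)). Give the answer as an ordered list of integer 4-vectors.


Via rank(M_{q-1}∘⋯∘M_p): M ≅ I[1,1], I[1,2], I[2,3], I[2,4], I[3,4], I[4,4].
μ_θ-semistable layers: μ^(1)=24; μ^(2)=37/2; μ^(3)=13; μ^(4)=-16/3; μ^(5)=-29/2; μ^(6)=-53

((1, 0, 1, 0); (1, 1, 0, 0); (0, 1, 0, 0); (0, 1, 1, 1); (0, 0, 1, 1); (0, 0, 0, 1))


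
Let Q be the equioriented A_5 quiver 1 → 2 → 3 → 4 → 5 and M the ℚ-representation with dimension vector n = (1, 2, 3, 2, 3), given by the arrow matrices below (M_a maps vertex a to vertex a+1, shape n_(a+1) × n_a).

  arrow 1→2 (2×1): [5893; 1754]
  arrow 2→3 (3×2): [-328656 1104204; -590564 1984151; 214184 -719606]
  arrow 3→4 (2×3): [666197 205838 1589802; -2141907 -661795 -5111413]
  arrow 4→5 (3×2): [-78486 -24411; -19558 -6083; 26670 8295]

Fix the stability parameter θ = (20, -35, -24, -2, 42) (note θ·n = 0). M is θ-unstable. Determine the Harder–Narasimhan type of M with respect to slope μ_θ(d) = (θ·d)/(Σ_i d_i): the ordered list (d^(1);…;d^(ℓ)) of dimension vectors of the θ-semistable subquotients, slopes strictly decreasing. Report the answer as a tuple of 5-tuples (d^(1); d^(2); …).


Barcode: M ≅ I[1,5], I[2,2], I[3,3], I[3,4], I[5,5]^2. HN layers by μ_θ (5 steps, strictly decreasing):
  μ^(1)=42; μ^(2)=-2; μ^(3)=-13; μ^(4)=-24; μ^(5)=-35

((0, 0, 0, 0, 3); (0, 0, 0, 2, 0); (1, 1, 1, 0, 0); (0, 0, 2, 0, 0); (0, 1, 0, 0, 0))


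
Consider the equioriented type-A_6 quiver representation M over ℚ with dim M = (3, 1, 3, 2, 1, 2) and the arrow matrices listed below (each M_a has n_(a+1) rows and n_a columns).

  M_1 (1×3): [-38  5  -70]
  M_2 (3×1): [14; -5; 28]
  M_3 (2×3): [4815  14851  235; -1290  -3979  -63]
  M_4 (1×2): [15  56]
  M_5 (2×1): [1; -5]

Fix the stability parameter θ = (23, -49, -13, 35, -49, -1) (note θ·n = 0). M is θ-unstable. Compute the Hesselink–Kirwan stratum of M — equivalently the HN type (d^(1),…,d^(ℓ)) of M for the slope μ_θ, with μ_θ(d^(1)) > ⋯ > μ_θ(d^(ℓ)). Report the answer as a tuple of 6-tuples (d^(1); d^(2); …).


Interval decomposition of M: I[1,1]^2, I[1,6], I[3,3], I[3,4], I[6,6].
HN type (ℓ=5): μ^(1)=35; μ^(2)=23; μ^(3)=-1; μ^(4)=-7; μ^(5)=-13

((0, 0, 0, 1, 0, 0); (2, 0, 0, 0, 0, 0); (0, 0, 0, 0, 0, 2); (0, 0, 0, 1, 1, 0); (1, 1, 3, 0, 0, 0))


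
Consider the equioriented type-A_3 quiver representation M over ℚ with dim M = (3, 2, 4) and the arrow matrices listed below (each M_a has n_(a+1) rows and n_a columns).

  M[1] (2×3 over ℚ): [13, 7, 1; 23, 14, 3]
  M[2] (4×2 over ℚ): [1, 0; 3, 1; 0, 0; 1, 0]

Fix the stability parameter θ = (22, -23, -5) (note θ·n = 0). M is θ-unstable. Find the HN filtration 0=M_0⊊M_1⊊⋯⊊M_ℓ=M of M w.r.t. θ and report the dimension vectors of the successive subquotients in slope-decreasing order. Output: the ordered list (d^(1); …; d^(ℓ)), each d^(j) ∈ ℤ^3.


Barcode: M ≅ I[1,1], I[1,3]^2, I[3,3]^2. HN layers by μ_θ (3 steps, strictly decreasing):
  μ^(1)=22; μ^(2)=-2; μ^(3)=-5

((1, 0, 0); (2, 2, 2); (0, 0, 2))


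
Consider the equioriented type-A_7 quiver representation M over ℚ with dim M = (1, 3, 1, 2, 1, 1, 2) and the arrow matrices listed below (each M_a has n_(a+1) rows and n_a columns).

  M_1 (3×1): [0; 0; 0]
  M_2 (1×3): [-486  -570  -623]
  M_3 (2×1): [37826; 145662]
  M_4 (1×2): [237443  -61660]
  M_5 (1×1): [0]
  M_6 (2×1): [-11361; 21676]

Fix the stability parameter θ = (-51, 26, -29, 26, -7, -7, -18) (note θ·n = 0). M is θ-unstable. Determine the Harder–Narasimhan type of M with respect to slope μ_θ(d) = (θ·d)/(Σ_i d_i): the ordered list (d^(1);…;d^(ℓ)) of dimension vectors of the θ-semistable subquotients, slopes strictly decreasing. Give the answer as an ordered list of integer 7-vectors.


Via rank(M_{q-1}∘⋯∘M_p): M ≅ I[1,1], I[2,2]^2, I[2,5], I[4,4], I[6,7], I[7,7].
μ_θ-semistable layers: μ^(1)=26; μ^(2)=19/2; μ^(3)=-3/2; μ^(4)=-25/2; μ^(5)=-18; μ^(6)=-51

((0, 2, 0, 1, 0, 0, 0); (0, 0, 0, 1, 1, 0, 0); (0, 1, 1, 0, 0, 0, 0); (0, 0, 0, 0, 0, 1, 1); (0, 0, 0, 0, 0, 0, 1); (1, 0, 0, 0, 0, 0, 0))


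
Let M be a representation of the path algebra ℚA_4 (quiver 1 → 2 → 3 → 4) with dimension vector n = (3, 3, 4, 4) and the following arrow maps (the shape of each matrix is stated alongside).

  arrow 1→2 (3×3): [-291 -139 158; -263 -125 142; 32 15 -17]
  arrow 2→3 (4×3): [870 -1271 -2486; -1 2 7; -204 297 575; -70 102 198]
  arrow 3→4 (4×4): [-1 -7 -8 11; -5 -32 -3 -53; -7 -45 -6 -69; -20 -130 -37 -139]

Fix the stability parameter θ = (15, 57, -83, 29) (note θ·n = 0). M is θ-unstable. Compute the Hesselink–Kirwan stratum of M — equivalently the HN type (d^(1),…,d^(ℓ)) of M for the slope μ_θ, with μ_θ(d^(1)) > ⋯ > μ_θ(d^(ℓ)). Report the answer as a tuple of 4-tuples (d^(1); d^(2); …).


Interval decomposition of M: I[1,4]^3, I[3,3], I[4,4].
HN type (ℓ=3): μ^(1)=29; μ^(2)=-11/3; μ^(3)=-83

((0, 0, 0, 4); (3, 3, 3, 0); (0, 0, 1, 0))


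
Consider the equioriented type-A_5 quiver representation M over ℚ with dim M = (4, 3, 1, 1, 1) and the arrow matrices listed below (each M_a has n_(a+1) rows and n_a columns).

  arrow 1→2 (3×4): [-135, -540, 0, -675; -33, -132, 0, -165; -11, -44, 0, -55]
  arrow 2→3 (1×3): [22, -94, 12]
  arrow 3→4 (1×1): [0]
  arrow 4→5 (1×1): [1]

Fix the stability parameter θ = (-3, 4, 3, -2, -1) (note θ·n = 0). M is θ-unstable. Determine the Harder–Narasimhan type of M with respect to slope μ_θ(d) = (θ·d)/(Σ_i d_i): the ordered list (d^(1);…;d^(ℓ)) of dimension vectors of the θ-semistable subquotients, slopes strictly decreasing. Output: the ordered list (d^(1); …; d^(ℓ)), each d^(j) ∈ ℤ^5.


Barcode: M ≅ I[1,1]^3, I[1,2], I[2,2], I[2,3], I[4,5]. HN layers by μ_θ (5 steps, strictly decreasing):
  μ^(1)=4; μ^(2)=7/2; μ^(3)=-1; μ^(4)=-2; μ^(5)=-3

((0, 2, 0, 0, 0); (0, 1, 1, 0, 0); (0, 0, 0, 0, 1); (0, 0, 0, 1, 0); (4, 0, 0, 0, 0))


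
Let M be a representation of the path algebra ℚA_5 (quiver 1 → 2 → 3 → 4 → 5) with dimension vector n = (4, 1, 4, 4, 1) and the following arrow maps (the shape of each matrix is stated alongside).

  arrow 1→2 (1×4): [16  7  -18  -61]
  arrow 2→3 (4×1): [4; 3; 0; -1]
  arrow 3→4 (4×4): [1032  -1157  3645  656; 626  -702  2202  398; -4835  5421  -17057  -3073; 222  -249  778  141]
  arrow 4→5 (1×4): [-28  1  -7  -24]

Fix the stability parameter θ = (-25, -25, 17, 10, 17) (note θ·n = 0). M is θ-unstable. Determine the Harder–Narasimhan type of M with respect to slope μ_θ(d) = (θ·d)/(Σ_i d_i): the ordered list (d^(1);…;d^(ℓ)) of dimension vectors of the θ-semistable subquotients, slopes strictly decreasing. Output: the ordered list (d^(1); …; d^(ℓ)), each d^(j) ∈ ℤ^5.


Interval decomposition of M: I[1,1]^3, I[1,4], I[3,4]^2, I[3,5].
HN type (ℓ=3): μ^(1)=17; μ^(2)=27/2; μ^(3)=-25

((0, 0, 0, 0, 1); (0, 0, 4, 4, 0); (4, 1, 0, 0, 0))


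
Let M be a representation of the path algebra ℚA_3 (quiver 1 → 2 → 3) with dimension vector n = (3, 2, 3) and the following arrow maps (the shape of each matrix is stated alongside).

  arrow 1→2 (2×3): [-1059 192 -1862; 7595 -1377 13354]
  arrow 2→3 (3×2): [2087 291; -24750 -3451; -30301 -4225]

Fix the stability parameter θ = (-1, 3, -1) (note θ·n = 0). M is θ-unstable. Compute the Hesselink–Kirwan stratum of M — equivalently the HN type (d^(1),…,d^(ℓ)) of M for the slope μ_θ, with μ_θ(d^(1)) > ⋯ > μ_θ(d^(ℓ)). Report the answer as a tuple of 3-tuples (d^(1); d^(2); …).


Via rank(M_{q-1}∘⋯∘M_p): M ≅ I[1,1], I[1,3]^2, I[3,3].
μ_θ-semistable layers: μ^(1)=1; μ^(2)=-1

((0, 2, 2); (3, 0, 1))


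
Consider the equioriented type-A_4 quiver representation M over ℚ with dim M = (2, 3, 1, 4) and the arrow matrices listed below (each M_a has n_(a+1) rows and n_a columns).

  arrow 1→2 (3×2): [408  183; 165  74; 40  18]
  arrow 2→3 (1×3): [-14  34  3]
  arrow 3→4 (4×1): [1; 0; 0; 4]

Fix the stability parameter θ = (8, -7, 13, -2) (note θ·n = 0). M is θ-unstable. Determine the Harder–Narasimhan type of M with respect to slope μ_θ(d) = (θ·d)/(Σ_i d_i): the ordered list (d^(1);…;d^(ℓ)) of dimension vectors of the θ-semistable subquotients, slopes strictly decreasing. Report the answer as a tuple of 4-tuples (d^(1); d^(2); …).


Interval decomposition of M: I[1,2], I[1,4], I[2,2], I[4,4]^3.
HN type (ℓ=4): μ^(1)=11/2; μ^(2)=1/2; μ^(3)=-2; μ^(4)=-7

((0, 0, 1, 1); (2, 2, 0, 0); (0, 0, 0, 3); (0, 1, 0, 0))


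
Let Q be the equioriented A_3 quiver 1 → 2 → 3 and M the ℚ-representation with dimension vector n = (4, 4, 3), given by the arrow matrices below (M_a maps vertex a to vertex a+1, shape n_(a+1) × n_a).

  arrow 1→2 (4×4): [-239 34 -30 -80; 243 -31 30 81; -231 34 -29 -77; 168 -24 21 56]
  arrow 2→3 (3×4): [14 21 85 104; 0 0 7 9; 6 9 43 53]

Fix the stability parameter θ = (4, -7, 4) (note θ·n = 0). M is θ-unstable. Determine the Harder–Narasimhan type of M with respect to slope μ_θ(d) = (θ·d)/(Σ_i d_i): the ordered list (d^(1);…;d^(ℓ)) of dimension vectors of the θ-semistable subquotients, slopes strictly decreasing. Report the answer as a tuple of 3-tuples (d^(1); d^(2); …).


Via rank(M_{q-1}∘⋯∘M_p): M ≅ I[1,2], I[1,3]^3.
μ_θ-semistable layers: μ^(1)=4; μ^(2)=-3/2

((0, 0, 3); (4, 4, 0))


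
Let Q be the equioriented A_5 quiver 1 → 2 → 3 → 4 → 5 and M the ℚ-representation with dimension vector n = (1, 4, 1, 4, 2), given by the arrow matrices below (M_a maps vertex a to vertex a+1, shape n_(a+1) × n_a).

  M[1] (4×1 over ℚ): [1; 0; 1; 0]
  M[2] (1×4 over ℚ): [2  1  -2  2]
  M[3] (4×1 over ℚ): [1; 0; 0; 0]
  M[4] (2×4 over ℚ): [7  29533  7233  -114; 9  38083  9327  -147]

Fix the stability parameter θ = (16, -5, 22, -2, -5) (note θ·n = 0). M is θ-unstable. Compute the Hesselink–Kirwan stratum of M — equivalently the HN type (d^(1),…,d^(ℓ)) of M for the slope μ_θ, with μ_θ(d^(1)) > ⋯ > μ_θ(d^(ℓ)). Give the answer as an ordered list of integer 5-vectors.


Interval decomposition of M: I[1,2], I[2,2]^2, I[2,5], I[4,4]^2, I[4,5].
HN type (ℓ=5): μ^(1)=11/2; μ^(2)=5; μ^(3)=-2; μ^(4)=-7/2; μ^(5)=-5

((1, 1, 0, 0, 0); (0, 0, 1, 1, 1); (0, 0, 0, 2, 0); (0, 0, 0, 1, 1); (0, 3, 0, 0, 0))


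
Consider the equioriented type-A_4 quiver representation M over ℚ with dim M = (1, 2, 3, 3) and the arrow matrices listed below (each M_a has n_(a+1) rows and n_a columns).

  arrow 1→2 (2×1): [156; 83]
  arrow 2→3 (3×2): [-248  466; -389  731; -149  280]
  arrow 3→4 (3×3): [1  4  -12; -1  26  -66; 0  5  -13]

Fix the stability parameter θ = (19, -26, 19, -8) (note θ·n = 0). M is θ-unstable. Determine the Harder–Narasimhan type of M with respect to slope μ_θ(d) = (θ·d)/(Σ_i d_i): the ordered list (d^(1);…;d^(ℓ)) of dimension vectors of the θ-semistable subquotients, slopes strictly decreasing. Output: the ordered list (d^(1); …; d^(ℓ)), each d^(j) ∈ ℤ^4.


Barcode: M ≅ I[1,4], I[2,3], I[3,4], I[4,4]. HN layers by μ_θ (5 steps, strictly decreasing):
  μ^(1)=19; μ^(2)=11/2; μ^(3)=-7/2; μ^(4)=-8; μ^(5)=-26

((0, 0, 1, 0); (0, 0, 2, 2); (1, 1, 0, 0); (0, 0, 0, 1); (0, 1, 0, 0))


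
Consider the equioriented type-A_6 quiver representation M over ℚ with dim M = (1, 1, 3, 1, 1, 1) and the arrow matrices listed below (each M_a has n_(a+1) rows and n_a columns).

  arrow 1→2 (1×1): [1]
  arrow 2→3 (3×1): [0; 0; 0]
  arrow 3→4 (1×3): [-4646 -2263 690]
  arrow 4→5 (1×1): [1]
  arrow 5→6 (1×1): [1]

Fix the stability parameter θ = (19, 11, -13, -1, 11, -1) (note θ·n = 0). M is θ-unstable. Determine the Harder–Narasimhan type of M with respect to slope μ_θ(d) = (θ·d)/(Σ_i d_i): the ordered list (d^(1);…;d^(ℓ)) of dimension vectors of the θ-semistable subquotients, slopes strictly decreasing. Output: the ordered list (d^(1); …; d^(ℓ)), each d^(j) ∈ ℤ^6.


Barcode: M ≅ I[1,2], I[3,3]^2, I[3,6]. HN layers by μ_θ (4 steps, strictly decreasing):
  μ^(1)=15; μ^(2)=5; μ^(3)=-1; μ^(4)=-13

((1, 1, 0, 0, 0, 0); (0, 0, 0, 0, 1, 1); (0, 0, 0, 1, 0, 0); (0, 0, 3, 0, 0, 0))


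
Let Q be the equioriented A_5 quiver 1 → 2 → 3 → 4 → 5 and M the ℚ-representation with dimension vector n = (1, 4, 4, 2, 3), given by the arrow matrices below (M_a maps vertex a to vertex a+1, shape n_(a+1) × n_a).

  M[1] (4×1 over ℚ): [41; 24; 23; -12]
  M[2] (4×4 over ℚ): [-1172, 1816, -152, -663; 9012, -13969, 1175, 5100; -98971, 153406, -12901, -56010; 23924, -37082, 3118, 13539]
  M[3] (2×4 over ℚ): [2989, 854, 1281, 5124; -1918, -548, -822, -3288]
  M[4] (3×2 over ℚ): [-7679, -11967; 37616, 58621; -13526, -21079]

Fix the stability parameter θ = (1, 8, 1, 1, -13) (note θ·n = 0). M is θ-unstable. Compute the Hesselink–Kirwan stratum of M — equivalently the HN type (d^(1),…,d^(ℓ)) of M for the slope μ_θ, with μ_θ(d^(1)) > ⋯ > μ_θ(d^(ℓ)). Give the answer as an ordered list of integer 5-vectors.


Interval decomposition of M: I[1,3], I[2,2], I[2,3], I[2,5], I[3,3], I[4,5], I[5,5].
HN type (ℓ=6): μ^(1)=8; μ^(2)=9/2; μ^(3)=1; μ^(4)=-3/4; μ^(5)=-6; μ^(6)=-13

((0, 1, 0, 0, 0); (0, 2, 2, 0, 0); (1, 0, 1, 0, 0); (0, 1, 1, 1, 1); (0, 0, 0, 1, 1); (0, 0, 0, 0, 1))


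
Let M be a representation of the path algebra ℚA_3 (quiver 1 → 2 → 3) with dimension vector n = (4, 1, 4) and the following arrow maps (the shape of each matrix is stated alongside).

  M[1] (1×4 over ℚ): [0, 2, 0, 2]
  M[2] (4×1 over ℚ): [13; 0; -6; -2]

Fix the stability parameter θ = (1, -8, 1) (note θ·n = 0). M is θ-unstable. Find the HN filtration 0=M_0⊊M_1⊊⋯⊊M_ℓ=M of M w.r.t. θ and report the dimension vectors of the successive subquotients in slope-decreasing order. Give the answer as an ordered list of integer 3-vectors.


Via rank(M_{q-1}∘⋯∘M_p): M ≅ I[1,1]^3, I[1,3], I[3,3]^3.
μ_θ-semistable layers: μ^(1)=1; μ^(2)=-7/2

((3, 0, 4); (1, 1, 0))


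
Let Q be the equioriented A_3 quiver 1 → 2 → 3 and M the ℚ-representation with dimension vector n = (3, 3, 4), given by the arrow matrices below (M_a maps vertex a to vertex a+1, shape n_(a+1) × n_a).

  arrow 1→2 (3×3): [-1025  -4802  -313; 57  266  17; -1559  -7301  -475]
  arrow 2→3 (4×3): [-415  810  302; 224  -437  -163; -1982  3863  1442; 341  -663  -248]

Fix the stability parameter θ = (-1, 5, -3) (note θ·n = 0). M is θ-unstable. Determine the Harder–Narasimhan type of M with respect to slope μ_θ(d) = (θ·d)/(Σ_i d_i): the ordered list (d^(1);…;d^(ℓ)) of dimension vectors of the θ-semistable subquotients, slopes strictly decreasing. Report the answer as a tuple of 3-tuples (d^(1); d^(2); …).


Via rank(M_{q-1}∘⋯∘M_p): M ≅ I[1,1], I[1,3]^2, I[2,3], I[3,3].
μ_θ-semistable layers: μ^(1)=1; μ^(2)=-1; μ^(3)=-3

((0, 3, 3); (3, 0, 0); (0, 0, 1))


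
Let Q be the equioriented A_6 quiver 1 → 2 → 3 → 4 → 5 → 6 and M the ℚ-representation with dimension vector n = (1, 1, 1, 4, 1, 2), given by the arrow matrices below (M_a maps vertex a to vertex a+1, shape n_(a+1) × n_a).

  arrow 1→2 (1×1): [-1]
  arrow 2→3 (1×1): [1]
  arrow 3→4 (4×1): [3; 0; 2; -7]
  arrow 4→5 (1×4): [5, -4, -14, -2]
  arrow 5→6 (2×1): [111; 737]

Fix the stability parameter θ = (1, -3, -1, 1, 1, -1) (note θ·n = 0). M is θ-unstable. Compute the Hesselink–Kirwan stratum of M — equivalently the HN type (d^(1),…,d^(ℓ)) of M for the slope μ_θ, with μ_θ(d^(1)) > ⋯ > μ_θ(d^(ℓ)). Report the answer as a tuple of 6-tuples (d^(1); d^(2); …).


Interval decomposition of M: I[1,6], I[4,4]^3, I[6,6].
HN type (ℓ=3): μ^(1)=1; μ^(2)=1/3; μ^(3)=-1

((0, 0, 0, 3, 0, 0); (0, 0, 0, 1, 1, 1); (1, 1, 1, 0, 0, 1))


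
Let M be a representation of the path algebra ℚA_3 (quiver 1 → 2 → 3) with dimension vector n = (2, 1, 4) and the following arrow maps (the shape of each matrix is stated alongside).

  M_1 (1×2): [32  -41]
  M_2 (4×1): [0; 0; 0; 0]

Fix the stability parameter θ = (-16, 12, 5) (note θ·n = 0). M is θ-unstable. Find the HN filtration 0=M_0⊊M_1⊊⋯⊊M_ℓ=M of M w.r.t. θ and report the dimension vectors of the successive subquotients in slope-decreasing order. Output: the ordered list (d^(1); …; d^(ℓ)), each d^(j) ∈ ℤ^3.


Interval decomposition of M: I[1,1], I[1,2], I[3,3]^4.
HN type (ℓ=3): μ^(1)=12; μ^(2)=5; μ^(3)=-16

((0, 1, 0); (0, 0, 4); (2, 0, 0))


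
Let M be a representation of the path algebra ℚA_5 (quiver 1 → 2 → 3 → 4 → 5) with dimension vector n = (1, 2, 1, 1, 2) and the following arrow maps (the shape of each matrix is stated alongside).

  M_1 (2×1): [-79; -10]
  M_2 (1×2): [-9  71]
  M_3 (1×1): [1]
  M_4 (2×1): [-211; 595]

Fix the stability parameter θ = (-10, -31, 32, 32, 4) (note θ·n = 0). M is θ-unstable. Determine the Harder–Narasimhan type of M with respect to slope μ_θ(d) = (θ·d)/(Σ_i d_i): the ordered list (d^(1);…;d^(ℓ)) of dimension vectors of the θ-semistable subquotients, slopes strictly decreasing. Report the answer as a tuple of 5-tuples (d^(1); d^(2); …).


Barcode: M ≅ I[1,5], I[2,2], I[5,5]. HN layers by μ_θ (4 steps, strictly decreasing):
  μ^(1)=68/3; μ^(2)=4; μ^(3)=-41/2; μ^(4)=-31

((0, 0, 1, 1, 1); (0, 0, 0, 0, 1); (1, 1, 0, 0, 0); (0, 1, 0, 0, 0))


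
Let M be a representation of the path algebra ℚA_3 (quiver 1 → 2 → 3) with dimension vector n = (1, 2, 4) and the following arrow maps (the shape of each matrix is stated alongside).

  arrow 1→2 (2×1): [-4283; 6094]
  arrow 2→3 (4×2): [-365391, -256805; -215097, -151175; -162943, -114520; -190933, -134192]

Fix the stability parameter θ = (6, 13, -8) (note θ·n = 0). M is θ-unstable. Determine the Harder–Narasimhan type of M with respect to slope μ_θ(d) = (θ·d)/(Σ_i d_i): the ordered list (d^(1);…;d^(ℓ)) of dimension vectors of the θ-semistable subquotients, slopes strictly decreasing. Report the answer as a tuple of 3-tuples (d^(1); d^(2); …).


Via rank(M_{q-1}∘⋯∘M_p): M ≅ I[1,3], I[2,3], I[3,3]^2.
μ_θ-semistable layers: μ^(1)=11/3; μ^(2)=5/2; μ^(3)=-8

((1, 1, 1); (0, 1, 1); (0, 0, 2))


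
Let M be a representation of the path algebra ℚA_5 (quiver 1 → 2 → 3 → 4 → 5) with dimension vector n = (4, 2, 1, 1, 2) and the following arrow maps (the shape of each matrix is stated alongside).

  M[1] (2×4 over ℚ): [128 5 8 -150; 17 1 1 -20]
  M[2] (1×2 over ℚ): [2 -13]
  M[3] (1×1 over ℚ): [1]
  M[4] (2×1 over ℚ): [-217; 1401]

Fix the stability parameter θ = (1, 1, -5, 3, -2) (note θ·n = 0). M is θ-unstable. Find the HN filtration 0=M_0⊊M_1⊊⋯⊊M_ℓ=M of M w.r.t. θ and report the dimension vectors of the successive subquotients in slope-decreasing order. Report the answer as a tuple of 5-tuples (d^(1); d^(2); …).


Interval decomposition of M: I[1,1]^2, I[1,2], I[1,5], I[5,5].
HN type (ℓ=4): μ^(1)=1; μ^(2)=1/2; μ^(3)=-1; μ^(4)=-2

((3, 1, 0, 0, 0); (0, 0, 0, 1, 1); (1, 1, 1, 0, 0); (0, 0, 0, 0, 1))


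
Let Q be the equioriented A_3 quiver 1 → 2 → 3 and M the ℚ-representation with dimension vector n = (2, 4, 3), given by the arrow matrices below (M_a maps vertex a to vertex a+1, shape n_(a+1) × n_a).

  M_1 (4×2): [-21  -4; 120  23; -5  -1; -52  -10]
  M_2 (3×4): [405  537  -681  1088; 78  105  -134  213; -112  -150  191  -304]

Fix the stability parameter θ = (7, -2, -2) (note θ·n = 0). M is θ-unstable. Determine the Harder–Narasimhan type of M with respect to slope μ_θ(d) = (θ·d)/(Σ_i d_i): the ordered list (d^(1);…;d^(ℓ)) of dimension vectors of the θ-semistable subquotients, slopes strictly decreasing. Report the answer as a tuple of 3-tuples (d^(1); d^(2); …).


Barcode: M ≅ I[1,3]^2, I[2,2], I[2,3]. HN layers by μ_θ (2 steps, strictly decreasing):
  μ^(1)=1; μ^(2)=-2

((2, 2, 2); (0, 2, 1))


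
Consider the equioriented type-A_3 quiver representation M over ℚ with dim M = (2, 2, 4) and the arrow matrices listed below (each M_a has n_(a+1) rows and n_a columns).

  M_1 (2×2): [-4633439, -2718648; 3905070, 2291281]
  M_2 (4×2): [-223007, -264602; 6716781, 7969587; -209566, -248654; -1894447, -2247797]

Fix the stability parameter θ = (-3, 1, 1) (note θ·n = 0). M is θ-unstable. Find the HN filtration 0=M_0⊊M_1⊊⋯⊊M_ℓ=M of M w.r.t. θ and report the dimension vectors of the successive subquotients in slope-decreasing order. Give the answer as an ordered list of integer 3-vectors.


Via rank(M_{q-1}∘⋯∘M_p): M ≅ I[1,3]^2, I[3,3]^2.
μ_θ-semistable layers: μ^(1)=1; μ^(2)=-3

((0, 2, 4); (2, 0, 0))


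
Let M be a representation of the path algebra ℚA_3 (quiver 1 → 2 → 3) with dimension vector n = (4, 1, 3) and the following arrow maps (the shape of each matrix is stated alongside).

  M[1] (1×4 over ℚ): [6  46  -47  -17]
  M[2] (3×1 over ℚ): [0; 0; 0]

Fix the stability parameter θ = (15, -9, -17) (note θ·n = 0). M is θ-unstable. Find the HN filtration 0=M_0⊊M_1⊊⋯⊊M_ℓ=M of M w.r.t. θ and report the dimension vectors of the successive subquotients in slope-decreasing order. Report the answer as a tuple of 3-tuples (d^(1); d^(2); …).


Interval decomposition of M: I[1,1]^3, I[1,2], I[3,3]^3.
HN type (ℓ=3): μ^(1)=15; μ^(2)=3; μ^(3)=-17

((3, 0, 0); (1, 1, 0); (0, 0, 3))


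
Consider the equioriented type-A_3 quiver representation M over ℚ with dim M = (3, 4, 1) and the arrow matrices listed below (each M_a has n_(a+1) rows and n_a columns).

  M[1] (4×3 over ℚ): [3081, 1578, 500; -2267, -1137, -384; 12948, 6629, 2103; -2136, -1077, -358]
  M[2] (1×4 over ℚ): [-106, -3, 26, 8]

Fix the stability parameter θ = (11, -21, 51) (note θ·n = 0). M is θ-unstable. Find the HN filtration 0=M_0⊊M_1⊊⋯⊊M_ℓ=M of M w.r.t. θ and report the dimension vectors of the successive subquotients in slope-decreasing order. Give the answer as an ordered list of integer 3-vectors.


Via rank(M_{q-1}∘⋯∘M_p): M ≅ I[1,2]^2, I[1,3], I[2,2].
μ_θ-semistable layers: μ^(1)=51; μ^(2)=-5; μ^(3)=-21

((0, 0, 1); (3, 3, 0); (0, 1, 0))


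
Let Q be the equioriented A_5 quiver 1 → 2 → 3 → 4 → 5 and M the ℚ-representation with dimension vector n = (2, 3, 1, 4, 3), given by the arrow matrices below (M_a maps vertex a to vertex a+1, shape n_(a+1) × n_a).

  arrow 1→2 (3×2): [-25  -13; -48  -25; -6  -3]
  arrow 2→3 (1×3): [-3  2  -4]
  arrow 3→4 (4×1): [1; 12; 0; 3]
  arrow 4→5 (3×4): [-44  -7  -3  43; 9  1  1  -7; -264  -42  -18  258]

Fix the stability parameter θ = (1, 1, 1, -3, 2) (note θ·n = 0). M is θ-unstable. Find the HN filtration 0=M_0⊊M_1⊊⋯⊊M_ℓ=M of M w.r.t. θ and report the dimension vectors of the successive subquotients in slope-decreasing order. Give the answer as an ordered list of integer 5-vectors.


Interval decomposition of M: I[1,2], I[1,5], I[2,2], I[4,4]^2, I[4,5], I[5,5].
HN type (ℓ=4): μ^(1)=2; μ^(2)=1; μ^(3)=0; μ^(4)=-3

((0, 0, 0, 0, 3); (1, 2, 0, 0, 0); (1, 1, 1, 1, 0); (0, 0, 0, 3, 0))


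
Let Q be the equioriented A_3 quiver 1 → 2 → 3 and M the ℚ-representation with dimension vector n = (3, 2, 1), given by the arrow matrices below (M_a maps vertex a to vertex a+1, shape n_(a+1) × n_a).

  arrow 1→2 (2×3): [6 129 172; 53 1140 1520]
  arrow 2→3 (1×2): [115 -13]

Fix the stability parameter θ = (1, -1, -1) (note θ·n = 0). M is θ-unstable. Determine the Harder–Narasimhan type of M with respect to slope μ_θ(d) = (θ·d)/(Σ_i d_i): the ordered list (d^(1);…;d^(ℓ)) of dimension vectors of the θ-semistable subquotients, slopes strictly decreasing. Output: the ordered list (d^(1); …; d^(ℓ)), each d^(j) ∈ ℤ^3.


Barcode: M ≅ I[1,1], I[1,2], I[1,3]. HN layers by μ_θ (3 steps, strictly decreasing):
  μ^(1)=1; μ^(2)=0; μ^(3)=-1/3

((1, 0, 0); (1, 1, 0); (1, 1, 1))


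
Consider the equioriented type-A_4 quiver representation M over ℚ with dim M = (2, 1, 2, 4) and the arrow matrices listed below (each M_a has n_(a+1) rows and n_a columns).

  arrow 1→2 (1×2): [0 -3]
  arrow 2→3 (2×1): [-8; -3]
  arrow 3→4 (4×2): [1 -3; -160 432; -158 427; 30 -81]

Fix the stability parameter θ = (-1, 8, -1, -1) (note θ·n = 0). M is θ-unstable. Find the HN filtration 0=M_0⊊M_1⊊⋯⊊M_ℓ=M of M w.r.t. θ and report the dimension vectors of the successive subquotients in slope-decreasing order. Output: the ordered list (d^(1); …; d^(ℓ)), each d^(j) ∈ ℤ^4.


Barcode: M ≅ I[1,1], I[1,4], I[3,4], I[4,4]^2. HN layers by μ_θ (2 steps, strictly decreasing):
  μ^(1)=2; μ^(2)=-1

((0, 1, 1, 1); (2, 0, 1, 3))


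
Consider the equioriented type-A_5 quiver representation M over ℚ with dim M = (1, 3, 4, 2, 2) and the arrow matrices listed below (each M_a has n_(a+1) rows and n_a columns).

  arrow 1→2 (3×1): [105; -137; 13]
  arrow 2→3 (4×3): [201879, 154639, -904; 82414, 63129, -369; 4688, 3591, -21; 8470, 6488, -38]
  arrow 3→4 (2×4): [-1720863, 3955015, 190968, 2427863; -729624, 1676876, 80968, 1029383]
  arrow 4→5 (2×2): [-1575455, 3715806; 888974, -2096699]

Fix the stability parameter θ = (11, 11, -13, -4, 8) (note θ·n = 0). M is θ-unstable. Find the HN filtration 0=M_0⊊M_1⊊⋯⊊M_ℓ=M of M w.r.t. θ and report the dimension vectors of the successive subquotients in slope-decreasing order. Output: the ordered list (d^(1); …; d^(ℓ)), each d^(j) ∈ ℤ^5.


Interval decomposition of M: I[1,2], I[2,3], I[2,5], I[3,3], I[3,5].
HN type (ℓ=6): μ^(1)=11; μ^(2)=8; μ^(3)=-1; μ^(4)=-2; μ^(5)=-4; μ^(6)=-13

((1, 1, 0, 0, 0); (0, 0, 0, 0, 2); (0, 1, 1, 0, 0); (0, 1, 1, 1, 0); (0, 0, 0, 1, 0); (0, 0, 2, 0, 0))


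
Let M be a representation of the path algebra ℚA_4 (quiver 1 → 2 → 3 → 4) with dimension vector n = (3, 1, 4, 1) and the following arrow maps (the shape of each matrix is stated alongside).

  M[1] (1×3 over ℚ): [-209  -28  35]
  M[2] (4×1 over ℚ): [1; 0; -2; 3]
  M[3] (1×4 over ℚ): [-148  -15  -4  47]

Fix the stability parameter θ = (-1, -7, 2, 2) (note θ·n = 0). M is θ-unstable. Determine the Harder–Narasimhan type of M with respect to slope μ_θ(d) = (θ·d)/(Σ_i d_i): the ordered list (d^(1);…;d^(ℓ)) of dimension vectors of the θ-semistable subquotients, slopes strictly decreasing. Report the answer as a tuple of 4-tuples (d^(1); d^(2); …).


Barcode: M ≅ I[1,1]^2, I[1,4], I[3,3]^3. HN layers by μ_θ (3 steps, strictly decreasing):
  μ^(1)=2; μ^(2)=-1; μ^(3)=-4

((0, 0, 4, 1); (2, 0, 0, 0); (1, 1, 0, 0))


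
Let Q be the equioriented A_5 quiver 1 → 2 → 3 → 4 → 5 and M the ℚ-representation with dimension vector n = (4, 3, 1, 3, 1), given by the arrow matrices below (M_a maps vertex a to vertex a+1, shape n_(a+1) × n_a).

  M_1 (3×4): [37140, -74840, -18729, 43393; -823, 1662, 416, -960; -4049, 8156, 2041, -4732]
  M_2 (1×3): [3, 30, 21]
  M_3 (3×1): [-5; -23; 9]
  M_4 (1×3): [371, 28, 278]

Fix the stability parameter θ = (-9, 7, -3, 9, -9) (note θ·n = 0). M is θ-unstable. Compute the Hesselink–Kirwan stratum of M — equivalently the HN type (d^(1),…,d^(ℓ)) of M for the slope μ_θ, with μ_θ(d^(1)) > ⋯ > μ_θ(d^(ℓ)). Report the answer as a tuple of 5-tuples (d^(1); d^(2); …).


Interval decomposition of M: I[1,1], I[1,2]^2, I[1,5], I[4,4]^2.
HN type (ℓ=4): μ^(1)=9; μ^(2)=7; μ^(3)=1; μ^(4)=-9

((0, 0, 0, 2, 0); (0, 2, 0, 0, 0); (0, 1, 1, 1, 1); (4, 0, 0, 0, 0))


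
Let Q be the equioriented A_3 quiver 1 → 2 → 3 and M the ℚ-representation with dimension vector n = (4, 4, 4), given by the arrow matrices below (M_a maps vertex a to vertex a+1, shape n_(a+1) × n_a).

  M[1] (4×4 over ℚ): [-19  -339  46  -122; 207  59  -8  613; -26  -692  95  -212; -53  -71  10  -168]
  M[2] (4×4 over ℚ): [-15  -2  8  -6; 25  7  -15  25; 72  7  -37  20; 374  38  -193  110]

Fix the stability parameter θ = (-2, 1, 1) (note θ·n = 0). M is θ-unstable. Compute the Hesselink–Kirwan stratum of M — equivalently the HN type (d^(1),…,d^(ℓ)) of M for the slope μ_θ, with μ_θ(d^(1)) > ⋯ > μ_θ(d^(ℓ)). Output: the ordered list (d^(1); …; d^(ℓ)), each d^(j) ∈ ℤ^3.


Interval decomposition of M: I[1,3]^4.
HN type (ℓ=2): μ^(1)=1; μ^(2)=-2

((0, 4, 4); (4, 0, 0))


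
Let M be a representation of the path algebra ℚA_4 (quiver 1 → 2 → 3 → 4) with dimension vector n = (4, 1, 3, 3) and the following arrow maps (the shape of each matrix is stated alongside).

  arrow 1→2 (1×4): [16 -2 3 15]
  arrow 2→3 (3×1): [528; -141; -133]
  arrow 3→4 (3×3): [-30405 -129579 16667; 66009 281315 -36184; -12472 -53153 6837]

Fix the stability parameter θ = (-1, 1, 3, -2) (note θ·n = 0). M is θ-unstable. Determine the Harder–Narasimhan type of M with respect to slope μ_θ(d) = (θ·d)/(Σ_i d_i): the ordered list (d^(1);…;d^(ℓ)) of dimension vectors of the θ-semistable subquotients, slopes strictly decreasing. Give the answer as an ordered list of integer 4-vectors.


Barcode: M ≅ I[1,1]^3, I[1,4], I[3,4]^2. HN layers by μ_θ (3 steps, strictly decreasing):
  μ^(1)=2/3; μ^(2)=1/2; μ^(3)=-1

((0, 1, 1, 1); (0, 0, 2, 2); (4, 0, 0, 0))


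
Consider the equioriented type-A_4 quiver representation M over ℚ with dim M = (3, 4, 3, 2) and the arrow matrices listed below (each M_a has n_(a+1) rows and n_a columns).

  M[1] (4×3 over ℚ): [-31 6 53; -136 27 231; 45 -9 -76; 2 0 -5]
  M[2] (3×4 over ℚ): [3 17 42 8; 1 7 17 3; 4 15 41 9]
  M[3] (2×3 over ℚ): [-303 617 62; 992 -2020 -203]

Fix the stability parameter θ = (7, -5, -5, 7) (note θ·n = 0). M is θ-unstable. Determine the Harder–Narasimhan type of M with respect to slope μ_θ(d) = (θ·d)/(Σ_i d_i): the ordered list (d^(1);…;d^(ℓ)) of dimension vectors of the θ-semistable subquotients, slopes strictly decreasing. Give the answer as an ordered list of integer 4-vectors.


Barcode: M ≅ I[1,3], I[1,4]^2, I[2,2]. HN layers by μ_θ (3 steps, strictly decreasing):
  μ^(1)=7; μ^(2)=-1; μ^(3)=-5

((0, 0, 0, 2); (3, 3, 3, 0); (0, 1, 0, 0))


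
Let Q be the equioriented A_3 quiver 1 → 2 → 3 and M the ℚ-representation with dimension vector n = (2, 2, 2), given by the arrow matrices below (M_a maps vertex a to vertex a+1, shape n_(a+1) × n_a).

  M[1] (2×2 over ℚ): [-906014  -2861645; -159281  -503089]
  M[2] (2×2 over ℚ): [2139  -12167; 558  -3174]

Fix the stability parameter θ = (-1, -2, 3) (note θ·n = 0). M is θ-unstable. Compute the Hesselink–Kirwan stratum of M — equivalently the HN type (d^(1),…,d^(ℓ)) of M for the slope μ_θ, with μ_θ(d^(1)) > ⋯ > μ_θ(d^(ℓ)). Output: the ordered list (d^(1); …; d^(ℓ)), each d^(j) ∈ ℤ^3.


Interval decomposition of M: I[1,2], I[1,3], I[3,3].
HN type (ℓ=2): μ^(1)=3; μ^(2)=-3/2

((0, 0, 2); (2, 2, 0))


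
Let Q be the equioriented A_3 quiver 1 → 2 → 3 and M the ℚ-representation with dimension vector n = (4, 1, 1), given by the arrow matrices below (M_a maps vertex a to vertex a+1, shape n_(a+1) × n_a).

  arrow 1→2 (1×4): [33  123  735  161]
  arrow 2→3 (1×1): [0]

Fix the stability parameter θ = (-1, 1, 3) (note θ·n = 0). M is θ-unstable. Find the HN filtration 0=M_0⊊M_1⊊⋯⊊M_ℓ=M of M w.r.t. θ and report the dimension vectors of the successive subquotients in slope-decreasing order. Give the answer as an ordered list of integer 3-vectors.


Barcode: M ≅ I[1,1]^3, I[1,2], I[3,3]. HN layers by μ_θ (3 steps, strictly decreasing):
  μ^(1)=3; μ^(2)=1; μ^(3)=-1

((0, 0, 1); (0, 1, 0); (4, 0, 0))


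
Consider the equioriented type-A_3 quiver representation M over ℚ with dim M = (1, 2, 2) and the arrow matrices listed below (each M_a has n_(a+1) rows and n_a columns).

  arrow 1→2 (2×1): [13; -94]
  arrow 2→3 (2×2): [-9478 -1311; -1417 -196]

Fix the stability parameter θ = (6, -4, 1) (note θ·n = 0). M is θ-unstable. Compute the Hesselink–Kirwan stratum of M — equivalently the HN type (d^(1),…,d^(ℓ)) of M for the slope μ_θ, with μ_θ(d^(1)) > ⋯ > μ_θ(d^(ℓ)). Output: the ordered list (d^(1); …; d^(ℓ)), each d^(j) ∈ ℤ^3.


Barcode: M ≅ I[1,3], I[2,3]. HN layers by μ_θ (2 steps, strictly decreasing):
  μ^(1)=1; μ^(2)=-4

((1, 1, 2); (0, 1, 0))


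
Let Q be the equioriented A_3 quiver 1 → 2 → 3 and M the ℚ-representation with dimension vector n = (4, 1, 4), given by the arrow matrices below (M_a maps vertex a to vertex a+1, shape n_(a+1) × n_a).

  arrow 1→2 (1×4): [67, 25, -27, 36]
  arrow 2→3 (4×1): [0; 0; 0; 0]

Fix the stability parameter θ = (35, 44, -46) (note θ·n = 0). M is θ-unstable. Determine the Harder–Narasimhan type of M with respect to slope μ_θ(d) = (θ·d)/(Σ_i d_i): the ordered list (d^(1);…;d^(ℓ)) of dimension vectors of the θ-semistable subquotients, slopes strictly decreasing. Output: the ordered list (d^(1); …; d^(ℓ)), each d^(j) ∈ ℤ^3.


Interval decomposition of M: I[1,1]^3, I[1,2], I[3,3]^4.
HN type (ℓ=3): μ^(1)=44; μ^(2)=35; μ^(3)=-46

((0, 1, 0); (4, 0, 0); (0, 0, 4))


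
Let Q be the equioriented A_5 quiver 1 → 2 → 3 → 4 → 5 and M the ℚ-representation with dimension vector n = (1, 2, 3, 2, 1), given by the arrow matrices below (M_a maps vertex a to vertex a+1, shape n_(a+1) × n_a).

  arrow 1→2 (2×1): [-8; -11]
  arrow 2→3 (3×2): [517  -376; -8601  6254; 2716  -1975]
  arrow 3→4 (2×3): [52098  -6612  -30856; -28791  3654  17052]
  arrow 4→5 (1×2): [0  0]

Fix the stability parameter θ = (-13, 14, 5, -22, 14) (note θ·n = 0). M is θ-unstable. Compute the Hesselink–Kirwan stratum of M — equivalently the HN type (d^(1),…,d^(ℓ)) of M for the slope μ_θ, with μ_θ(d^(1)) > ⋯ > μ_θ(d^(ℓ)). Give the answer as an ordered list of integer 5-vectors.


Barcode: M ≅ I[1,3], I[2,4], I[3,3], I[4,4], I[5,5]. HN layers by μ_θ (6 steps, strictly decreasing):
  μ^(1)=14; μ^(2)=19/2; μ^(3)=5; μ^(4)=-1; μ^(5)=-13; μ^(6)=-22

((0, 0, 0, 0, 1); (0, 1, 1, 0, 0); (0, 0, 1, 0, 0); (0, 1, 1, 1, 0); (1, 0, 0, 0, 0); (0, 0, 0, 1, 0))


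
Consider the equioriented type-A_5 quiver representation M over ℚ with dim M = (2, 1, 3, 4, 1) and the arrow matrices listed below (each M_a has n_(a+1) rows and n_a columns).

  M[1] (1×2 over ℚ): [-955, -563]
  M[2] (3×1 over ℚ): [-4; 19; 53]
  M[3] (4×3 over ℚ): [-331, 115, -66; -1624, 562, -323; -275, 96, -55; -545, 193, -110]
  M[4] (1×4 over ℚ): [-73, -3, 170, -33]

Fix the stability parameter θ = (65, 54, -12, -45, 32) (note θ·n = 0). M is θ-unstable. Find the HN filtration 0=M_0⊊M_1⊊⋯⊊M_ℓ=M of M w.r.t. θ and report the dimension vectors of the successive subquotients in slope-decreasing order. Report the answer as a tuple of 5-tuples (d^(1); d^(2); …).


Interval decomposition of M: I[1,1], I[1,5], I[3,4]^2, I[4,4].
HN type (ℓ=5): μ^(1)=65; μ^(2)=32; μ^(3)=31/2; μ^(4)=-57/2; μ^(5)=-45

((1, 0, 0, 0, 0); (0, 0, 0, 0, 1); (1, 1, 1, 1, 0); (0, 0, 2, 2, 0); (0, 0, 0, 1, 0))


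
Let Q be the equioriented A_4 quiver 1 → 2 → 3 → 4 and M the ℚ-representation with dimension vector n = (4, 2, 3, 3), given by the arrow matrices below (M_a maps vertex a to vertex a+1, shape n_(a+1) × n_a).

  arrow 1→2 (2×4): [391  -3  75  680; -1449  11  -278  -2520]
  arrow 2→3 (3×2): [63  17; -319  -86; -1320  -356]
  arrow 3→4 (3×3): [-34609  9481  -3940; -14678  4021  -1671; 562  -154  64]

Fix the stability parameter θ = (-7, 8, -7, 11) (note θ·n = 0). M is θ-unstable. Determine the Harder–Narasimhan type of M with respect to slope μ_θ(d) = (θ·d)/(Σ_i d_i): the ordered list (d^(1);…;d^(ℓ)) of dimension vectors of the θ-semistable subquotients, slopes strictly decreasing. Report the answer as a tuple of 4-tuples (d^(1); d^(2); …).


Interval decomposition of M: I[1,1]^2, I[1,4]^2, I[3,3], I[4,4].
HN type (ℓ=3): μ^(1)=11; μ^(2)=1/2; μ^(3)=-7

((0, 0, 0, 3); (0, 2, 2, 0); (4, 0, 1, 0))


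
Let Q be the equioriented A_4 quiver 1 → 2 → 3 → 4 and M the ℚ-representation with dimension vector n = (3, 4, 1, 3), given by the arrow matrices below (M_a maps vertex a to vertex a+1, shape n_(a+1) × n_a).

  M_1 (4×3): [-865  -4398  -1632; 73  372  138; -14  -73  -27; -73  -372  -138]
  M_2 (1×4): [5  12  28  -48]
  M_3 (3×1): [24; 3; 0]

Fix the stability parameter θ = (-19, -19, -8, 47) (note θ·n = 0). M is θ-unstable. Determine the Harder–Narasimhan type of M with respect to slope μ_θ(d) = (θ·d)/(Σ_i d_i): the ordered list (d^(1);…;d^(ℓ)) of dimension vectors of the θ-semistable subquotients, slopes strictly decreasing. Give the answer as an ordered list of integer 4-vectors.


Interval decomposition of M: I[1,1], I[1,2], I[1,4], I[2,2]^2, I[4,4]^2.
HN type (ℓ=3): μ^(1)=47; μ^(2)=-8; μ^(3)=-19

((0, 0, 0, 3); (0, 0, 1, 0); (3, 4, 0, 0))


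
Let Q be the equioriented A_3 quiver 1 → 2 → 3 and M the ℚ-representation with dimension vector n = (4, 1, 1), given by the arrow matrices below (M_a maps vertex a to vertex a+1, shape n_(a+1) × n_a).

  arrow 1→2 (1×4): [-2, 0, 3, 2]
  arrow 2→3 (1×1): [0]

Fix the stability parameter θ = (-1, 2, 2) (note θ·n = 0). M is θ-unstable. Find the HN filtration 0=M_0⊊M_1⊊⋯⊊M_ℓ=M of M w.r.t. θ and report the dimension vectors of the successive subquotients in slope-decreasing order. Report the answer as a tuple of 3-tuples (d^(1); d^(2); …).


Via rank(M_{q-1}∘⋯∘M_p): M ≅ I[1,1]^3, I[1,2], I[3,3].
μ_θ-semistable layers: μ^(1)=2; μ^(2)=-1

((0, 1, 1); (4, 0, 0))


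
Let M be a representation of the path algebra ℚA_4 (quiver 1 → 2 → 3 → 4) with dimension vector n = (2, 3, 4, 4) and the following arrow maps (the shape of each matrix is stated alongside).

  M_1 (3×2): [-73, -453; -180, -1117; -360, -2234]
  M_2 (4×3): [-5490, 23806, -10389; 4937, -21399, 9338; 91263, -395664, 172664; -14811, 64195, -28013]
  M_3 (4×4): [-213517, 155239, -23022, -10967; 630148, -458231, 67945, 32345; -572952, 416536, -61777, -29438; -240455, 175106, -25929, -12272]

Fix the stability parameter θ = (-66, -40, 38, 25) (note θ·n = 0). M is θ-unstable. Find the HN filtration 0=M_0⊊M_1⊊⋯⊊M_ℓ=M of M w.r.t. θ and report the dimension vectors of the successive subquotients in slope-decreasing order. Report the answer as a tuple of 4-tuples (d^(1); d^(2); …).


Barcode: M ≅ I[1,3], I[1,4], I[2,4], I[3,4], I[4,4]. HN layers by μ_θ (5 steps, strictly decreasing):
  μ^(1)=38; μ^(2)=63/2; μ^(3)=25; μ^(4)=-40; μ^(5)=-66

((0, 0, 1, 0); (0, 0, 3, 3); (0, 0, 0, 1); (0, 3, 0, 0); (2, 0, 0, 0))
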